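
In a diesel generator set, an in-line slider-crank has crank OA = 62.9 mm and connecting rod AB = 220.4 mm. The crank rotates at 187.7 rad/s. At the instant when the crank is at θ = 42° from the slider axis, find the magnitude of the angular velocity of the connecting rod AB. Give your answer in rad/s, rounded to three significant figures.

40.6

ω = 187.7 rad/s
The rod makes angle φ with the slider axis where L sinφ = r sinθ; differentiating, L cosφ·φ̇ = r ω cosθ.
L cosφ = √(L² − r² sin²θ) = 0.21634 m.
|ω_rod| = r ω |cosθ| / √(L² − r² sin²θ) = 0.0629·187.7·0.74314/0.21634 = 40.555 rad/s.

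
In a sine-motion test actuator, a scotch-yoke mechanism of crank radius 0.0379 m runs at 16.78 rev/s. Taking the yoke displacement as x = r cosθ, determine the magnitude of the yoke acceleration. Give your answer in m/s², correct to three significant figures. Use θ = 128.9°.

265

ω = 105.4 rad/s (from 16.78 rev/s).
x = r cosθ ⇒ ẍ = −rω² cosθ (ω constant).
|a| = rω²|cosθ| = 0.0379·(105.4)²·|cos 128.9°| = 264.56 m/s².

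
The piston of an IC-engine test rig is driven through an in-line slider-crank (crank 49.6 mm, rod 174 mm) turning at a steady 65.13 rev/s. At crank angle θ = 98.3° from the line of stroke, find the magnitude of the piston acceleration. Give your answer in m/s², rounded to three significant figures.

3560

ω = 2π·65.1 = 409.2 rad/s
x(θ) = r cosθ + √(L² − r² sin²θ); with ω constant, a = ω²·d²x/dθ².
d²x/dθ² = −r cosθ − r²(cos2θ)/√u − r⁴ sin²2θ/(4u^{3/2}),  u = L² − r² sin²θ = 0.0278671 m².
Substituting r = 0.0496 m, L = 0.174 m, θ = 98.3°: d²x/dθ² = +0.021257 m.
a = ω²·d²x/dθ² = (409.2)²·(+0.021257) = +3559.7 m/s²;  |a| = 3559.7 m/s².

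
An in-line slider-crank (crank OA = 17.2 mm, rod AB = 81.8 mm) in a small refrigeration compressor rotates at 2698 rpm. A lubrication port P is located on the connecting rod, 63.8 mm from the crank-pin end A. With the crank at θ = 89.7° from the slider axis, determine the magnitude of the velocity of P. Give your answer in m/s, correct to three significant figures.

4.86

ω = 282.5 rad/s.  Crank-pin speed |V_A| = rω = 4.8596 m/s, perpendicular to OA.
Rod angle: sinφ = −(r/L) sinθ ⇒ φ = -12.138°; ω_rod = −rω cosθ/√(L²−r²sin²θ) = -0.31817 rad/s.
V_P = V_A + ω_rod × AP, with AP = 0.0638 m along the rod.
Components: V_Px = −rω sinθ − a·ω_rod·sinφ = -4.8638 m/s;  V_Py = rω cosθ + a·ω_rod·cosφ = +0.0055991 m/s.
|V_P| = √(V_Px² + V_Py²) = 4.8638 m/s.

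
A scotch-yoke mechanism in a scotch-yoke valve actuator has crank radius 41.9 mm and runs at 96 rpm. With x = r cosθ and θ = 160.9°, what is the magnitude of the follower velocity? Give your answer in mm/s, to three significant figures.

138

ω = 10.05 rad/s (from 96 rpm).
x = r cosθ ⇒ ẋ = −rω sinθ.
|v| = rω|sinθ| = 0.0419·10.05·|sin 160.9°| = 0.13783 m/s = 137.83 mm/s.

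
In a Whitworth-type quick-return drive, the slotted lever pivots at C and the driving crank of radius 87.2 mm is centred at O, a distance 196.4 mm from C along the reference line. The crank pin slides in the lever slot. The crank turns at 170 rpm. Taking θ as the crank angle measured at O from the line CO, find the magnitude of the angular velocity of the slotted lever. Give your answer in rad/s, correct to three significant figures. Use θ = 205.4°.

ω = 17.8 rad/s (from 170 rpm).
Crank pin A relative to C: A = (d + r cosθ, r sinθ); lever angle φ = atan2(r sinθ, d + r cosθ).
Differentiating tanφ: φ̇ = rω(d cosθ + r)/(d² + r² + 2dr cosθ).
d² + r² + 2dr cosθ = |CA|² = 0.0152356 m²;  d cosθ + r = -0.090215 m.
|ω_lever| = |0.0872·17.8·-0.090215| / 0.0152356 = 9.1921 rad/s.

9.19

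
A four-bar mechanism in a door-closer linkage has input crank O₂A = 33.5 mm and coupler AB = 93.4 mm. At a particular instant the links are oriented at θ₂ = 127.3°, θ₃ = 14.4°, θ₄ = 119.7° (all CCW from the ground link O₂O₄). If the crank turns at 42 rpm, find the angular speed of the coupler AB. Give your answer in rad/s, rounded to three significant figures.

0.216

ω₂ = 4.398 rad/s (from 42 rpm).
Differentiating the loop-closure r₂e^{iθ₂}+r₃e^{iθ₃}=r₁+r₄e^{iθ₄} gives r₂ω₂e^{iθ₂}+r₃ω₃e^{iθ₃}=r₄ω₄e^{iθ₄}.
Eliminating the other unknown: ω₃ = r₂ω₂ sin(θ₄−θ₂) / [r₃ sin(θ₃−θ₄)].
Numerator sine = -0.13226; denominator sine = -0.96456.
Result = 0.0335·4.398·(-0.13226) / (0.0934·(-0.96456)) = +0.2163 rad/s; magnitude 0.2163 rad/s.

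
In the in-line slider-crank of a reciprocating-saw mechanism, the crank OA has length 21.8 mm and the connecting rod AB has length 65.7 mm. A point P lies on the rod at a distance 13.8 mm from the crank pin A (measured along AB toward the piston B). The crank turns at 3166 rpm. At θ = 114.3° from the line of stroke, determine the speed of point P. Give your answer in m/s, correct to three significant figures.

ω = 331.5 rad/s.  Crank-pin speed |V_A| = rω = 7.2276 m/s, perpendicular to OA.
Rod angle: sinφ = −(r/L) sinθ ⇒ φ = -17.603°; ω_rod = −rω cosθ/√(L²−r²sin²θ) = +47.494 rad/s.
V_P = V_A + ω_rod × AP, with AP = 0.0138 m along the rod.
Components: V_Px = −rω sinθ − a·ω_rod·sinφ = -6.3891 m/s;  V_Py = rω cosθ + a·ω_rod·cosφ = -2.3495 m/s.
|V_P| = √(V_Px² + V_Py²) = 6.8074 m/s.

6.81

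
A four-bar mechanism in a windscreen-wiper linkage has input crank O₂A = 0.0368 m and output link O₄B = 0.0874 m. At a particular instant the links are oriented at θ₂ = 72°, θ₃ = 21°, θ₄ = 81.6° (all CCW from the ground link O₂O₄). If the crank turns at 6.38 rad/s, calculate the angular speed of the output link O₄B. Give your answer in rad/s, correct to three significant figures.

ω₂ = 6.38 rad/s
Differentiating the loop-closure r₂e^{iθ₂}+r₃e^{iθ₃}=r₁+r₄e^{iθ₄} gives r₂ω₂e^{iθ₂}+r₃ω₃e^{iθ₃}=r₄ω₄e^{iθ₄}.
Eliminating the other unknown: ω₄ = r₂ω₂ sin(θ₂−θ₃) / [r₄ sin(θ₄−θ₃)].
Numerator sine = +0.77715; denominator sine = +0.87121.
Result = 0.0368·6.38·(+0.77715) / (0.0874·(+0.87121)) = +2.3963 rad/s; magnitude 2.3963 rad/s.

2.40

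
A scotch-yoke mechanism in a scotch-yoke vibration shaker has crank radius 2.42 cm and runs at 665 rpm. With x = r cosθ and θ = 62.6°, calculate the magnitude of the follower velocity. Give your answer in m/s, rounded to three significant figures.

1.50

ω = 69.64 rad/s (from 665 rpm).
x = r cosθ ⇒ ẋ = −rω sinθ.
|v| = rω|sinθ| = 0.0242·69.64·|sin 62.6°| = 1.4962 m/s.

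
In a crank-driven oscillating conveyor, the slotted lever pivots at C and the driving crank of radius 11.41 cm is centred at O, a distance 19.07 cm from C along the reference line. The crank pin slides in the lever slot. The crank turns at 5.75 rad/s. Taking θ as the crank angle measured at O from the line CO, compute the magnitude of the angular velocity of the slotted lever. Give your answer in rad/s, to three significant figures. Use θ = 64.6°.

ω = 5.75 rad/s
Crank pin A relative to C: A = (d + r cosθ, r sinθ); lever angle φ = atan2(r sinθ, d + r cosθ).
Differentiating tanφ: φ̇ = rω(d cosθ + r)/(d² + r² + 2dr cosθ).
d² + r² + 2dr cosθ = |CA|² = 0.0680516 m²;  d cosθ + r = +0.1959 m.
|ω_lever| = |0.1141·5.75·+0.1959| / 0.0680516 = 1.8886 rad/s.

1.89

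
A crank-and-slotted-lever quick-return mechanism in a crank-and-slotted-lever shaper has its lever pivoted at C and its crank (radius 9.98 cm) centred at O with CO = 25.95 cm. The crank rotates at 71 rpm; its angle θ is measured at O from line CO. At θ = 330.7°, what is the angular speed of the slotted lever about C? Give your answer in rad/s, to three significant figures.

1.98

ω = 7.435 rad/s (from 71 rpm).
Crank pin A relative to C: A = (d + r cosθ, r sinθ); lever angle φ = atan2(r sinθ, d + r cosθ).
Differentiating tanφ: φ̇ = rω(d cosθ + r)/(d² + r² + 2dr cosθ).
d² + r² + 2dr cosθ = |CA|² = 0.12247 m²;  d cosθ + r = +0.3261 m.
|ω_lever| = |0.0998·7.435·+0.3261| / 0.12247 = 1.9758 rad/s.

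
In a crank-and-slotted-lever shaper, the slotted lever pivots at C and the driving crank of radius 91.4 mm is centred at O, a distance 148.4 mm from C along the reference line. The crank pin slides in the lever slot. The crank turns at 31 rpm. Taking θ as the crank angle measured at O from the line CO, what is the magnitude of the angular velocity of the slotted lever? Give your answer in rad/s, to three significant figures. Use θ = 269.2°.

0.884

ω = 3.246 rad/s (from 31 rpm).
Crank pin A relative to C: A = (d + r cosθ, r sinθ); lever angle φ = atan2(r sinθ, d + r cosθ).
Differentiating tanφ: φ̇ = rω(d cosθ + r)/(d² + r² + 2dr cosθ).
d² + r² + 2dr cosθ = |CA|² = 0.0299978 m²;  d cosθ + r = +0.089328 m.
|ω_lever| = |0.0914·3.246·+0.089328| / 0.0299978 = 0.88356 rad/s.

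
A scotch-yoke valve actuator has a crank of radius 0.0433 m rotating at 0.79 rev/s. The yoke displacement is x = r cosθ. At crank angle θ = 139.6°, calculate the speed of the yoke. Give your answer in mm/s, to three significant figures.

ω = 4.964 rad/s (from 0.79 rev/s).
x = r cosθ ⇒ ẋ = −rω sinθ.
|v| = rω|sinθ| = 0.0433·4.964·|sin 139.6°| = 0.1393 m/s = 139.3 mm/s.

139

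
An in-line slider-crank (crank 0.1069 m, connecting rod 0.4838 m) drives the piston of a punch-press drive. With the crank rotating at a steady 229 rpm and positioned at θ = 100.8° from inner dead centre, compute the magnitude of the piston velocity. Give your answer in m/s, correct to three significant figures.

2.41

ω = 2π·229/60 = 23.98 rad/s
For an in-line slider-crank, x = r cosθ + √(L² − r² sin²θ), so v = −rω sinθ·[1 + r cosθ/√(L² − r² sin²θ)].
With r = 0.1069 m, L = 0.4838 m, θ = 100.8°: √(L² − r² sin²θ) = 0.47227 m.
v = −0.1069·23.98·0.98229·[1 + 0.1069·-0.18738/0.47227] = -2.4113 m/s.
|v| = 2.4113 m/s.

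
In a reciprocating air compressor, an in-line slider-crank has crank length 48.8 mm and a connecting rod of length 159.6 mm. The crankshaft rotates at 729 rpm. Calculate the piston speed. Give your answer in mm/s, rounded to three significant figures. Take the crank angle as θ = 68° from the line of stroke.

3870

ω = 2π·729/60 = 76.34 rad/s
For an in-line slider-crank, x = r cosθ + √(L² − r² sin²θ), so v = −rω sinθ·[1 + r cosθ/√(L² − r² sin²θ)].
With r = 0.0488 m, L = 0.1596 m, θ = 68°: √(L² − r² sin²θ) = 0.15305 m.
v = −0.0488·76.34·0.92718·[1 + 0.0488·0.37461/0.15305] = -3.8667 m/s.
|v| = 3.8667 m/s = 3866.7 mm/s.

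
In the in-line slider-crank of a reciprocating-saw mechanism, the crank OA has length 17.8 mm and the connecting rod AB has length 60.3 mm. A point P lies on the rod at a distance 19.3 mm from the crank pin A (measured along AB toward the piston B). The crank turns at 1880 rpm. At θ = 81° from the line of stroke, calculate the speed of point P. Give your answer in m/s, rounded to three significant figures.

3.53

ω = 196.9 rad/s.  Crank-pin speed |V_A| = rω = 3.5043 m/s, perpendicular to OA.
Rod angle: sinφ = −(r/L) sinθ ⇒ φ = -16.951°; ω_rod = −rω cosθ/√(L²−r²sin²θ) = -9.5041 rad/s.
V_P = V_A + ω_rod × AP, with AP = 0.0193 m along the rod.
Components: V_Px = −rω sinθ − a·ω_rod·sinφ = -3.5147 m/s;  V_Py = rω cosθ + a·ω_rod·cosφ = +0.37274 m/s.
|V_P| = √(V_Px² + V_Py²) = 3.5344 m/s.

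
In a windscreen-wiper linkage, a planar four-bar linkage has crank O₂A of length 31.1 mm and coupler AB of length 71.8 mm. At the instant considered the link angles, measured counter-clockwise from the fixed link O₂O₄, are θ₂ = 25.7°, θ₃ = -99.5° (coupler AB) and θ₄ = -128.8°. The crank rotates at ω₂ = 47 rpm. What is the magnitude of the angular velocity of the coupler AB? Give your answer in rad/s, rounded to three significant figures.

1.88

ω₂ = 4.922 rad/s (from 47 rpm).
Differentiating the loop-closure r₂e^{iθ₂}+r₃e^{iθ₃}=r₁+r₄e^{iθ₄} gives r₂ω₂e^{iθ₂}+r₃ω₃e^{iθ₃}=r₄ω₄e^{iθ₄}.
Eliminating the other unknown: ω₃ = r₂ω₂ sin(θ₄−θ₂) / [r₃ sin(θ₃−θ₄)].
Numerator sine = -0.43051; denominator sine = +0.48938.
Result = 0.0311·4.922·(-0.43051) / (0.0718·(+0.48938)) = -1.8754 rad/s; magnitude 1.8754 rad/s.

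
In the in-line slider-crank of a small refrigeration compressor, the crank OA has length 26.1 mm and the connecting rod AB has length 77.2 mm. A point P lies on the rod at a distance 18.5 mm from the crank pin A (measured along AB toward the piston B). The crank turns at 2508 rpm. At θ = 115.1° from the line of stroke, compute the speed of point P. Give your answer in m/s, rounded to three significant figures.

6.38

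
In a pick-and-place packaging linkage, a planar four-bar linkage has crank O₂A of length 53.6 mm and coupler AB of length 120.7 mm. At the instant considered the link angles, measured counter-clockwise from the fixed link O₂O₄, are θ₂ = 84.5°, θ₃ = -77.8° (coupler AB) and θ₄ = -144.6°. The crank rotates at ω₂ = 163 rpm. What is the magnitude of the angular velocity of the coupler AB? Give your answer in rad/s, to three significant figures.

6.23

ω₂ = 17.07 rad/s (from 163 rpm).
Differentiating the loop-closure r₂e^{iθ₂}+r₃e^{iθ₃}=r₁+r₄e^{iθ₄} gives r₂ω₂e^{iθ₂}+r₃ω₃e^{iθ₃}=r₄ω₄e^{iθ₄}.
Eliminating the other unknown: ω₃ = r₂ω₂ sin(θ₄−θ₂) / [r₃ sin(θ₃−θ₄)].
Numerator sine = +0.75585; denominator sine = +0.91914.
Result = 0.0536·17.07·(+0.75585) / (0.1207·(+0.91914)) = +6.2335 rad/s; magnitude 6.2335 rad/s.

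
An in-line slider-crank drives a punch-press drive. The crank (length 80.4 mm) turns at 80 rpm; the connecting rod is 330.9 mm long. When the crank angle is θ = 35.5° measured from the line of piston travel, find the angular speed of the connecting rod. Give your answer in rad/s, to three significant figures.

1.67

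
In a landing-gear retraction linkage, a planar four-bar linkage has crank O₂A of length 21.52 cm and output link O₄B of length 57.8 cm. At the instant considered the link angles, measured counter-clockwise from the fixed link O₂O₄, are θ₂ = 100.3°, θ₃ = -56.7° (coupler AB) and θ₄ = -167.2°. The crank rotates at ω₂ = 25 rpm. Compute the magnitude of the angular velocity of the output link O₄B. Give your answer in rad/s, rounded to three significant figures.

0.407

ω₂ = 2.618 rad/s (from 25 rpm).
Differentiating the loop-closure r₂e^{iθ₂}+r₃e^{iθ₃}=r₁+r₄e^{iθ₄} gives r₂ω₂e^{iθ₂}+r₃ω₃e^{iθ₃}=r₄ω₄e^{iθ₄}.
Eliminating the other unknown: ω₄ = r₂ω₂ sin(θ₂−θ₃) / [r₄ sin(θ₄−θ₃)].
Numerator sine = +0.39073; denominator sine = -0.93667.
Result = 0.2152·2.618·(+0.39073) / (0.578·(-0.93667)) = -0.40661 rad/s; magnitude 0.40661 rad/s.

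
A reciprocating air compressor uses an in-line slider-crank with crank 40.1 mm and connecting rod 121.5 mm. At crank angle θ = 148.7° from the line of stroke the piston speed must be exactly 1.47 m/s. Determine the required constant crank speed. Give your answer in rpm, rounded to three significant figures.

944

For an in-line slider-crank, |v_piston| = rω|sinθ|·[1 + r cosθ/√(L² − r² sin²θ)].
With r = 0.0401 m, L = 0.1215 m, θ = 148.7°: the bracketed kinematic factor |dx/dθ| = 0.014869 m.
ω = v/|dx/dθ| = 1.47/0.014869 = 98.86 rad/s.
N = 60ω/(2π) = 944.05 rpm.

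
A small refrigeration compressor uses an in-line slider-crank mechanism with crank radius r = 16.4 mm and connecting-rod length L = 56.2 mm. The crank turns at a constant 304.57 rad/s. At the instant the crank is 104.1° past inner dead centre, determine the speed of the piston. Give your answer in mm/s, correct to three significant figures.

ω = 304.6 rad/s
For an in-line slider-crank, x = r cosθ + √(L² − r² sin²θ), so v = −rω sinθ·[1 + r cosθ/√(L² − r² sin²θ)].
With r = 0.0164 m, L = 0.0562 m, θ = 104.1°: √(L² − r² sin²θ) = 0.053902 m.
v = −0.0164·304.6·0.96987·[1 + 0.0164·-0.24362/0.053902] = -4.4854 m/s.
|v| = 4.4854 m/s = 4485.4 mm/s.

4490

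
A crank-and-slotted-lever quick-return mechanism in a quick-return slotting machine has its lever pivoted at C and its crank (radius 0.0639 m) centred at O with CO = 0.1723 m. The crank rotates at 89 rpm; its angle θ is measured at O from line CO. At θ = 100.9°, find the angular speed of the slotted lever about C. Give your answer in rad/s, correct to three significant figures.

0.630

ω = 9.32 rad/s (from 89 rpm).
Crank pin A relative to C: A = (d + r cosθ, r sinθ); lever angle φ = atan2(r sinθ, d + r cosθ).
Differentiating tanφ: φ̇ = rω(d cosθ + r)/(d² + r² + 2dr cosθ).
d² + r² + 2dr cosθ = |CA|² = 0.0296066 m²;  d cosθ + r = +0.031319 m.
|ω_lever| = |0.0639·9.32·+0.031319| / 0.0296066 = 0.62999 rad/s.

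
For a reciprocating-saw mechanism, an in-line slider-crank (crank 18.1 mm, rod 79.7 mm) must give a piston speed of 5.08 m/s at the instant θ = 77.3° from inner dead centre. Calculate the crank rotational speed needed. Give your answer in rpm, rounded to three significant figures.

For an in-line slider-crank, |v_piston| = rω|sinθ|·[1 + r cosθ/√(L² − r² sin²θ)].
With r = 0.0181 m, L = 0.0797 m, θ = 77.3°: the bracketed kinematic factor |dx/dθ| = 0.018561 m.
ω = v/|dx/dθ| = 5.08/0.018561 = 273.69 rad/s.
N = 60ω/(2π) = 2613.5 rpm.

2610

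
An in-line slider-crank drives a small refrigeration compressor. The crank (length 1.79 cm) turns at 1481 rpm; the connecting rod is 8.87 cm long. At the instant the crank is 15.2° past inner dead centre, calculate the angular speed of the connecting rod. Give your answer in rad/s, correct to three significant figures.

30.2

ω = 155.1 rad/s (converted from 1481 rpm).
The rod makes angle φ with the slider axis where L sinφ = r sinθ; differentiating, L cosφ·φ̇ = r ω cosθ.
L cosφ = √(L² − r² sin²θ) = 0.088576 m.
|ω_rod| = r ω |cosθ| / √(L² − r² sin²θ) = 0.0179·155.1·0.96502/0.088576 = 30.245 rad/s.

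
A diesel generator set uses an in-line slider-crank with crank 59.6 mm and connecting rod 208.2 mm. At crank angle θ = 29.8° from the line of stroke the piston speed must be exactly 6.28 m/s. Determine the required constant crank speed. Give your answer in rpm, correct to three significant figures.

For an in-line slider-crank, |v_piston| = rω|sinθ|·[1 + r cosθ/√(L² − r² sin²θ)].
With r = 0.0596 m, L = 0.2082 m, θ = 29.8°: the bracketed kinematic factor |dx/dθ| = 0.037053 m.
ω = v/|dx/dθ| = 6.28/0.037053 = 169.49 rad/s.
N = 60ω/(2π) = 1618.5 rpm.

1620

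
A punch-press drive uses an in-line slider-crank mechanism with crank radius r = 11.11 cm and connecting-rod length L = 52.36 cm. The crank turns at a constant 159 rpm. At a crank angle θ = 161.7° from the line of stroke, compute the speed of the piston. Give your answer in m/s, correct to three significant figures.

0.464

ω = 2π·159/60 = 16.65 rad/s
For an in-line slider-crank, x = r cosθ + √(L² − r² sin²θ), so v = −rω sinθ·[1 + r cosθ/√(L² − r² sin²θ)].
With r = 0.1111 m, L = 0.5236 m, θ = 161.7°: √(L² − r² sin²θ) = 0.52244 m.
v = −0.1111·16.65·0.31399·[1 + 0.1111·-0.94943/0.52244] = -0.46357 m/s.
|v| = 0.46357 m/s.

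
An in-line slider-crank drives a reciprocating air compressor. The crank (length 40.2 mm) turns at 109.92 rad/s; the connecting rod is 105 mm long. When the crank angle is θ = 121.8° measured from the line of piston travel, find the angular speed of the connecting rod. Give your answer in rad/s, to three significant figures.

23.5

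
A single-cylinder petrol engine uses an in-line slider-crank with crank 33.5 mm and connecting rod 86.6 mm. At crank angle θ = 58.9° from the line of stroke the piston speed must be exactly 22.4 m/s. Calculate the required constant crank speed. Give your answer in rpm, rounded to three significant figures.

For an in-line slider-crank, |v_piston| = rω|sinθ|·[1 + r cosθ/√(L² − r² sin²θ)].
With r = 0.0335 m, L = 0.0866 m, θ = 58.9°: the bracketed kinematic factor |dx/dθ| = 0.03476 m.
ω = v/|dx/dθ| = 22.4/0.03476 = 644.43 rad/s.
N = 60ω/(2π) = 6153.8 rpm.

6150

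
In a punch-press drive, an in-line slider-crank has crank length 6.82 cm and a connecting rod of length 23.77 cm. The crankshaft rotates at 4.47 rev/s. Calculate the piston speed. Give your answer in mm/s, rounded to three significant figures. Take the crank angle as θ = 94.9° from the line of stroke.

1860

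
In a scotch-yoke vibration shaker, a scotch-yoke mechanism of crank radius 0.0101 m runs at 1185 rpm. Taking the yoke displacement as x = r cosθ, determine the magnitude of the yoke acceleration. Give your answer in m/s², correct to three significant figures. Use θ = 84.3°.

15.4

ω = 124.1 rad/s (from 1185 rpm).
x = r cosθ ⇒ ẍ = −rω² cosθ (ω constant).
|a| = rω²|cosθ| = 0.0101·(124.1)²·|cos 84.3°| = 15.447 m/s².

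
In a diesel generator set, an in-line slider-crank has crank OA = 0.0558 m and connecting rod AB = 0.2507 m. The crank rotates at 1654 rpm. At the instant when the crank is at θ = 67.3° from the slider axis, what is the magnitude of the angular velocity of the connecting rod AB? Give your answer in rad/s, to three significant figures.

15.2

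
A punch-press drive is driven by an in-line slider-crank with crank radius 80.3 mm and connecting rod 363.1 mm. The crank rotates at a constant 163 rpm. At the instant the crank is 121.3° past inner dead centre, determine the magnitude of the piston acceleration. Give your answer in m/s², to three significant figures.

ω = 2π·163/60 = 17.07 rad/s
x(θ) = r cosθ + √(L² − r² sin²θ); with ω constant, a = ω²·d²x/dθ².
d²x/dθ² = −r cosθ − r²(cos2θ)/√u − r⁴ sin²2θ/(4u^{3/2}),  u = L² − r² sin²θ = 0.127134 m².
Substituting r = 0.0803 m, L = 0.3631 m, θ = 121.3°: d²x/dθ² = +0.049859 m.
a = ω²·d²x/dθ² = (17.07)²·(+0.049859) = +14.527 m/s²;  |a| = 14.527 m/s².

14.5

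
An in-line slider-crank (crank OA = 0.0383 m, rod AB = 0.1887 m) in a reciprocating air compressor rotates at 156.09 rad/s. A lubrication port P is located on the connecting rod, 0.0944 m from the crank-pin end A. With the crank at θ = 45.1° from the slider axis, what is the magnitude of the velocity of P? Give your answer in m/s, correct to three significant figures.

5.01

ω = 156.1 rad/s.  Crank-pin speed |V_A| = rω = 5.9782 m/s, perpendicular to OA.
Rod angle: sinφ = −(r/L) sinθ ⇒ φ = -8.266°; ω_rod = −rω cosθ/√(L²−r²sin²θ) = -22.598 rad/s.
V_P = V_A + ω_rod × AP, with AP = 0.0944 m along the rod.
Components: V_Px = −rω sinθ − a·ω_rod·sinφ = -4.5413 m/s;  V_Py = rω cosθ + a·ω_rod·cosφ = +2.1088 m/s.
|V_P| = √(V_Px² + V_Py²) = 5.0071 m/s.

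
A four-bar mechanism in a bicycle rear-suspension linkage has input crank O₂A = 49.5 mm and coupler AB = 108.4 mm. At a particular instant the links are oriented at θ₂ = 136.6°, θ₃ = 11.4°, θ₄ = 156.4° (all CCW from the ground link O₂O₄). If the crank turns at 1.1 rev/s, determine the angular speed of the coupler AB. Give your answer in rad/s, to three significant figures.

1.86

ω₂ = 6.912 rad/s (from 1.1 rev/s).
Differentiating the loop-closure r₂e^{iθ₂}+r₃e^{iθ₃}=r₁+r₄e^{iθ₄} gives r₂ω₂e^{iθ₂}+r₃ω₃e^{iθ₃}=r₄ω₄e^{iθ₄}.
Eliminating the other unknown: ω₃ = r₂ω₂ sin(θ₄−θ₂) / [r₃ sin(θ₃−θ₄)].
Numerator sine = +0.33874; denominator sine = -0.57358.
Result = 0.0495·6.912·(+0.33874) / (0.1084·(-0.57358)) = -1.8639 rad/s; magnitude 1.8639 rad/s.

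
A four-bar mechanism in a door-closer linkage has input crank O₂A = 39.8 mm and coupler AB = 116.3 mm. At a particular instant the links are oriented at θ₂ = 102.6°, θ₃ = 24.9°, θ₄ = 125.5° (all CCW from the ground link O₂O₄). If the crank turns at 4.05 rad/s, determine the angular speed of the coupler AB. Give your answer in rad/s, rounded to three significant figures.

ω₂ = 4.05 rad/s
Differentiating the loop-closure r₂e^{iθ₂}+r₃e^{iθ₃}=r₁+r₄e^{iθ₄} gives r₂ω₂e^{iθ₂}+r₃ω₃e^{iθ₃}=r₄ω₄e^{iθ₄}.
Eliminating the other unknown: ω₃ = r₂ω₂ sin(θ₄−θ₂) / [r₃ sin(θ₃−θ₄)].
Numerator sine = +0.38912; denominator sine = -0.98294.
Result = 0.0398·4.05·(+0.38912) / (0.1163·(-0.98294)) = -0.54868 rad/s; magnitude 0.54868 rad/s.

0.549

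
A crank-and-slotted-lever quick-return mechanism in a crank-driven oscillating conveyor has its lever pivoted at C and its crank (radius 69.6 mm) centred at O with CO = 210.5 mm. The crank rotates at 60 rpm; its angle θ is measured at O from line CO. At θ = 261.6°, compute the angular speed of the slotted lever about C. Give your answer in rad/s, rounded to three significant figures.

ω = 6.283 rad/s (from 60 rpm).
Crank pin A relative to C: A = (d + r cosθ, r sinθ); lever angle φ = atan2(r sinθ, d + r cosθ).
Differentiating tanφ: φ̇ = rω(d cosθ + r)/(d² + r² + 2dr cosθ).
d² + r² + 2dr cosθ = |CA|² = 0.0448739 m²;  d cosθ + r = +0.03885 m.
|ω_lever| = |0.0696·6.283·+0.03885| / 0.0448739 = 0.3786 rad/s.

0.379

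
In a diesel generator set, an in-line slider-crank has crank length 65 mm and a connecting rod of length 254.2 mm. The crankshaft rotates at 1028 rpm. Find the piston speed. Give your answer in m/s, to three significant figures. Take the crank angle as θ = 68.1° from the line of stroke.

7.13

ω = 2π·1028/60 = 107.7 rad/s
For an in-line slider-crank, x = r cosθ + √(L² − r² sin²θ), so v = −rω sinθ·[1 + r cosθ/√(L² − r² sin²θ)].
With r = 0.065 m, L = 0.2542 m, θ = 68.1°: √(L² − r² sin²θ) = 0.24694 m.
v = −0.065·107.7·0.92784·[1 + 0.065·0.37299/0.24694] = -7.1298 m/s.
|v| = 7.1298 m/s.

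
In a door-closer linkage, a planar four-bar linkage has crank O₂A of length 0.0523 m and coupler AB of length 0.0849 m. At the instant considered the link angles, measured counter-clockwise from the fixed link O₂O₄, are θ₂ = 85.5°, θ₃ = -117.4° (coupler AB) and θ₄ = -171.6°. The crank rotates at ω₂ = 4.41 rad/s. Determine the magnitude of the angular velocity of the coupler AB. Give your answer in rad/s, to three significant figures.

ω₂ = 4.41 rad/s
Differentiating the loop-closure r₂e^{iθ₂}+r₃e^{iθ₃}=r₁+r₄e^{iθ₄} gives r₂ω₂e^{iθ₂}+r₃ω₃e^{iθ₃}=r₄ω₄e^{iθ₄}.
Eliminating the other unknown: ω₃ = r₂ω₂ sin(θ₄−θ₂) / [r₃ sin(θ₃−θ₄)].
Numerator sine = +0.97476; denominator sine = +0.81106.
Result = 0.0523·4.41·(+0.97476) / (0.0849·(+0.81106)) = +3.2649 rad/s; magnitude 3.2649 rad/s.

3.26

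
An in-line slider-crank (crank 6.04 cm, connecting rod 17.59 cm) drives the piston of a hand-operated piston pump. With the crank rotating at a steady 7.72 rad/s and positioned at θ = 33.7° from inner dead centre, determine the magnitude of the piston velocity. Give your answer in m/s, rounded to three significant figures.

0.334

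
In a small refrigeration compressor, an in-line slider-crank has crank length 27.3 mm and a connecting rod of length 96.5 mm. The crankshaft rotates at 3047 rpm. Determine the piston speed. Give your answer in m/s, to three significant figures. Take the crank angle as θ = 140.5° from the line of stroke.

ω = 2π·3047/60 = 319.1 rad/s
For an in-line slider-crank, x = r cosθ + √(L² − r² sin²θ), so v = −rω sinθ·[1 + r cosθ/√(L² − r² sin²θ)].
With r = 0.0273 m, L = 0.0965 m, θ = 140.5°: √(L² − r² sin²θ) = 0.094925 m.
v = −0.0273·319.1·0.63608·[1 + 0.0273·-0.77162/0.094925] = -4.3112 m/s.
|v| = 4.3112 m/s.

4.31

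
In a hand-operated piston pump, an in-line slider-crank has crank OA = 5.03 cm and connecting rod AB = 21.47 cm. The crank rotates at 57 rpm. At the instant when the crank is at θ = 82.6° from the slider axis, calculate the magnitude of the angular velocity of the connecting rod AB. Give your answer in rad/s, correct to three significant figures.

0.185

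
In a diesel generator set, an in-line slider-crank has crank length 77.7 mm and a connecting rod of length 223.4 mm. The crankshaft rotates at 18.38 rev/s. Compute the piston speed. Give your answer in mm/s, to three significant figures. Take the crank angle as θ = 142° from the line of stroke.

3970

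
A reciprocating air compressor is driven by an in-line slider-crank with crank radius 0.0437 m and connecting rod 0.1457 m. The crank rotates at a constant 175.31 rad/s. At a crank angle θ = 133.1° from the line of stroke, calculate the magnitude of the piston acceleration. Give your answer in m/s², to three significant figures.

ω = 175.3 rad/s
x(θ) = r cosθ + √(L² − r² sin²θ); with ω constant, a = ω²·d²x/dθ².
d²x/dθ² = −r cosθ − r²(cos2θ)/√u − r⁴ sin²2θ/(4u^{3/2}),  u = L² − r² sin²θ = 0.0202104 m².
Substituting r = 0.0437 m, L = 0.1457 m, θ = 133.1°: d²x/dθ² = +0.030433 m.
a = ω²·d²x/dθ² = (175.3)²·(+0.030433) = +935.33 m/s²;  |a| = 935.33 m/s².

935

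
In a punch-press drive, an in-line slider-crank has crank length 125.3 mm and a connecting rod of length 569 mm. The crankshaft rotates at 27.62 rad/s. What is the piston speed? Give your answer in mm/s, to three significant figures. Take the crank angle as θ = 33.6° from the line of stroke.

ω = 27.62 rad/s
For an in-line slider-crank, x = r cosθ + √(L² − r² sin²θ), so v = −rω sinθ·[1 + r cosθ/√(L² − r² sin²θ)].
With r = 0.1253 m, L = 0.569 m, θ = 33.6°: √(L² − r² sin²θ) = 0.56476 m.
v = −0.1253·27.62·0.55339·[1 + 0.1253·0.83292/0.56476] = -2.2691 m/s.
|v| = 2.2691 m/s = 2269.1 mm/s.

2270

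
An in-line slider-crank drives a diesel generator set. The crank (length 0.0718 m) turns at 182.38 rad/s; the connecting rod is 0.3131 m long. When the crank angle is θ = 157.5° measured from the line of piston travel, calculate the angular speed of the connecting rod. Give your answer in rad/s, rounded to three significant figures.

38.8

ω = 182.4 rad/s
The rod makes angle φ with the slider axis where L sinφ = r sinθ; differentiating, L cosφ·φ̇ = r ω cosθ.
L cosφ = √(L² − r² sin²θ) = 0.31189 m.
|ω_rod| = r ω |cosθ| / √(L² − r² sin²θ) = 0.0718·182.4·0.92388/0.31189 = 38.789 rad/s.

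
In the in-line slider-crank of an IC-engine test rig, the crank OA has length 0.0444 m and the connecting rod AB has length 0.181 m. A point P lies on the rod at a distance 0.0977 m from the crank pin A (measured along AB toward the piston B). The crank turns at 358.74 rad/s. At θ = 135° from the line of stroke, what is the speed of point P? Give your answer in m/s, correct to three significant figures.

11.4

ω = 358.7 rad/s.  Crank-pin speed |V_A| = rω = 15.928 m/s, perpendicular to OA.
Rod angle: sinφ = −(r/L) sinθ ⇒ φ = -9.989°; ω_rod = −rω cosθ/√(L²−r²sin²θ) = +63.183 rad/s.
V_P = V_A + ω_rod × AP, with AP = 0.0977 m along the rod.
Components: V_Px = −rω sinθ − a·ω_rod·sinφ = -10.192 m/s;  V_Py = rω cosθ + a·ω_rod·cosφ = -5.1834 m/s.
|V_P| = √(V_Px² + V_Py²) = 11.434 m/s.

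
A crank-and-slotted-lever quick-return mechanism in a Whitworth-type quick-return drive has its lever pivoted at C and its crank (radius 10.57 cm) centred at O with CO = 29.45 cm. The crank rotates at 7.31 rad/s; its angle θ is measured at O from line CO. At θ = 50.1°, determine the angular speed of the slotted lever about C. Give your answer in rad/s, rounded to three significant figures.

ω = 7.31 rad/s
Crank pin A relative to C: A = (d + r cosθ, r sinθ); lever angle φ = atan2(r sinθ, d + r cosθ).
Differentiating tanφ: φ̇ = rω(d cosθ + r)/(d² + r² + 2dr cosθ).
d² + r² + 2dr cosθ = |CA|² = 0.137838 m²;  d cosθ + r = +0.29461 m.
|ω_lever| = |0.1057·7.31·+0.29461| / 0.137838 = 1.6515 rad/s.

1.65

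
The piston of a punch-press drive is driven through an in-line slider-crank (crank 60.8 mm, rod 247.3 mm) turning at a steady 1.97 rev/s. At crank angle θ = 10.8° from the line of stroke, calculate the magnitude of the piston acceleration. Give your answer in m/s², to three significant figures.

ω = 2π·1.97 = 12.38 rad/s
x(θ) = r cosθ + √(L² − r² sin²θ); with ω constant, a = ω²·d²x/dθ².
d²x/dθ² = −r cosθ − r²(cos2θ)/√u − r⁴ sin²2θ/(4u^{3/2}),  u = L² − r² sin²θ = 0.0610275 m².
Substituting r = 0.0608 m, L = 0.2473 m, θ = 10.8°: d²x/dθ² = -0.073667 m.
a = ω²·d²x/dθ² = (12.38)²·(-0.073667) = -11.287 m/s²;  |a| = 11.287 m/s².

11.3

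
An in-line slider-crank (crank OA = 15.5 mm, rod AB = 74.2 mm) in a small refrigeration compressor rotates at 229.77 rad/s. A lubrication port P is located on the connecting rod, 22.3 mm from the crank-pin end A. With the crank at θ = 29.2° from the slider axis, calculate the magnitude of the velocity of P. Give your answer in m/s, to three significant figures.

2.84

ω = 229.8 rad/s.  Crank-pin speed |V_A| = rω = 3.5614 m/s, perpendicular to OA.
Rod angle: sinφ = −(r/L) sinθ ⇒ φ = -5.849°; ω_rod = −rω cosθ/√(L²−r²sin²θ) = -42.118 rad/s.
V_P = V_A + ω_rod × AP, with AP = 0.0223 m along the rod.
Components: V_Px = −rω sinθ − a·ω_rod·sinφ = -1.8332 m/s;  V_Py = rω cosθ + a·ω_rod·cosφ = +2.1745 m/s.
|V_P| = √(V_Px² + V_Py²) = 2.8441 m/s.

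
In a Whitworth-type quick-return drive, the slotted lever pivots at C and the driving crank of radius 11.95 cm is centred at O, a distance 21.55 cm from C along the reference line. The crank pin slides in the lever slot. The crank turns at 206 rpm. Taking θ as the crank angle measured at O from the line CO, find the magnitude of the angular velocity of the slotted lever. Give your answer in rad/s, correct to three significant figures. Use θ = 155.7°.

ω = 21.57 rad/s (from 206 rpm).
Crank pin A relative to C: A = (d + r cosθ, r sinθ); lever angle φ = atan2(r sinθ, d + r cosθ).
Differentiating tanφ: φ̇ = rω(d cosθ + r)/(d² + r² + 2dr cosθ).
d² + r² + 2dr cosθ = |CA|² = 0.0137791 m²;  d cosθ + r = -0.076907 m.
|ω_lever| = |0.1195·21.57·-0.076907| / 0.0137791 = 14.388 rad/s.

14.4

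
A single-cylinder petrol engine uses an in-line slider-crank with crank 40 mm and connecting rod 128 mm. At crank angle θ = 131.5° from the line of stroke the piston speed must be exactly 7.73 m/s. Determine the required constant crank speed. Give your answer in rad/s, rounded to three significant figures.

For an in-line slider-crank, |v_piston| = rω|sinθ|·[1 + r cosθ/√(L² − r² sin²θ)].
With r = 0.04 m, L = 0.128 m, θ = 131.5°: the bracketed kinematic factor |dx/dθ| = 0.023578 m.
ω = v/|dx/dθ| = 7.73/0.023578 = 327.85 rad/s.

328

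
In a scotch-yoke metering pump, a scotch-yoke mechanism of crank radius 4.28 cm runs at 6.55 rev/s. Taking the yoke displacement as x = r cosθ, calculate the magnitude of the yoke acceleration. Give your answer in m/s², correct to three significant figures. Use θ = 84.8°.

ω = 41.15 rad/s (from 6.55 rev/s).
x = r cosθ ⇒ ẍ = −rω² cosθ (ω constant).
|a| = rω²|cosθ| = 0.0428·(41.15)²·|cos 84.8°| = 6.5701 m/s².

6.57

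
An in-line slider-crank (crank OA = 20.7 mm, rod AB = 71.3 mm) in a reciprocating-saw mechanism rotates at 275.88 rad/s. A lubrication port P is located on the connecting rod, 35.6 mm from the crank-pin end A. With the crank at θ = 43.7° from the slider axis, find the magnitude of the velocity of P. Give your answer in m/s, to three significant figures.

ω = 275.9 rad/s.  Crank-pin speed |V_A| = rω = 5.7107 m/s, perpendicular to OA.
Rod angle: sinφ = −(r/L) sinθ ⇒ φ = -11.571°; ω_rod = −rω cosθ/√(L²−r²sin²θ) = -59.107 rad/s.
V_P = V_A + ω_rod × AP, with AP = 0.0356 m along the rod.
Components: V_Px = −rω sinθ − a·ω_rod·sinφ = -4.3675 m/s;  V_Py = rω cosθ + a·ω_rod·cosφ = +2.0672 m/s.
|V_P| = √(V_Px² + V_Py²) = 4.832 m/s.

4.83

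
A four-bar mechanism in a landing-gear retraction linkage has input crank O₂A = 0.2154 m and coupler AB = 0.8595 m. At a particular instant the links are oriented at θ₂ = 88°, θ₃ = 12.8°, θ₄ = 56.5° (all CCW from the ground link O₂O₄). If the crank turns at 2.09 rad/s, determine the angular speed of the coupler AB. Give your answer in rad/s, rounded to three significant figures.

ω₂ = 2.09 rad/s
Differentiating the loop-closure r₂e^{iθ₂}+r₃e^{iθ₃}=r₁+r₄e^{iθ₄} gives r₂ω₂e^{iθ₂}+r₃ω₃e^{iθ₃}=r₄ω₄e^{iθ₄}.
Eliminating the other unknown: ω₃ = r₂ω₂ sin(θ₄−θ₂) / [r₃ sin(θ₃−θ₄)].
Numerator sine = -0.52250; denominator sine = -0.69088.
Result = 0.2154·2.09·(-0.52250) / (0.8595·(-0.69088)) = +0.39612 rad/s; magnitude 0.39612 rad/s.

0.396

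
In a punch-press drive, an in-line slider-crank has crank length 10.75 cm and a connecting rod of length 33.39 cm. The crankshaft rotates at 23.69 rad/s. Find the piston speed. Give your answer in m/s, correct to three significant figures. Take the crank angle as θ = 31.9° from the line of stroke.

1.72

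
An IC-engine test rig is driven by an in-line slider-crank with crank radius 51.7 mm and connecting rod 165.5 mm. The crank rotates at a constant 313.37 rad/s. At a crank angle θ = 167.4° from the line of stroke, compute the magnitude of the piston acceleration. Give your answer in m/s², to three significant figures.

ω = 313.4 rad/s
x(θ) = r cosθ + √(L² − r² sin²θ); with ω constant, a = ω²·d²x/dθ².
d²x/dθ² = −r cosθ − r²(cos2θ)/√u − r⁴ sin²2θ/(4u^{3/2}),  u = L² − r² sin²θ = 0.0272631 m².
Substituting r = 0.0517 m, L = 0.1655 m, θ = 167.4°: d²x/dθ² = +0.035736 m.
a = ω²·d²x/dθ² = (313.4)²·(+0.035736) = +3509.3 m/s²;  |a| = 3509.3 m/s².

3510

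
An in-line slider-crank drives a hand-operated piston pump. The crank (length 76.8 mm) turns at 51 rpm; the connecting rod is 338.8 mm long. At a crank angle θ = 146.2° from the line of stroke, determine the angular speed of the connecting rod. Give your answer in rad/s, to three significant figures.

1.01

ω = 5.341 rad/s (converted from 51 rpm).
The rod makes angle φ with the slider axis where L sinφ = r sinθ; differentiating, L cosφ·φ̇ = r ω cosθ.
L cosφ = √(L² − r² sin²θ) = 0.3361 m.
|ω_rod| = r ω |cosθ| / √(L² − r² sin²θ) = 0.0768·5.341·0.83098/0.3361 = 1.0141 rad/s.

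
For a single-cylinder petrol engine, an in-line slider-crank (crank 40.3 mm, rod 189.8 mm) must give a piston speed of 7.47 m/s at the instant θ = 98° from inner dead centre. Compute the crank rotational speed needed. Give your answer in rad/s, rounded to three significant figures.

193

For an in-line slider-crank, |v_piston| = rω|sinθ|·[1 + r cosθ/√(L² − r² sin²θ)].
With r = 0.0403 m, L = 0.1898 m, θ = 98°: the bracketed kinematic factor |dx/dθ| = 0.038702 m.
ω = v/|dx/dθ| = 7.47/0.038702 = 193.02 rad/s.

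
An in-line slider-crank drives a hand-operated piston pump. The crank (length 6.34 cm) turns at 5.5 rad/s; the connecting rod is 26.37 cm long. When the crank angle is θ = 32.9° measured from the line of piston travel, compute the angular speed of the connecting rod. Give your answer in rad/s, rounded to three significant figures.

ω = 5.5 rad/s
The rod makes angle φ with the slider axis where L sinφ = r sinθ; differentiating, L cosφ·φ̇ = r ω cosθ.
L cosφ = √(L² − r² sin²θ) = 0.26144 m.
|ω_rod| = r ω |cosθ| / √(L² − r² sin²θ) = 0.0634·5.5·0.83962/0.26144 = 1.1198 rad/s.

1.12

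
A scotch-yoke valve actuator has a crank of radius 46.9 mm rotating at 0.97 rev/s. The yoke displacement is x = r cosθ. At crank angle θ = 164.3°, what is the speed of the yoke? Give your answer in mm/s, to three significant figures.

ω = 6.095 rad/s (from 0.97 rev/s).
x = r cosθ ⇒ ẋ = −rω sinθ.
|v| = rω|sinθ| = 0.0469·6.095·|sin 164.3°| = 0.077349 m/s = 77.349 mm/s.

77.3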